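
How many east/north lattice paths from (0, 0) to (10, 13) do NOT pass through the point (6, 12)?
Number of paths = 1051246

Total paths from (0, 0) to (10, 13): C(23, 10) = 1144066. Paths through (6, 12): (paths (0, 0) → (6, 12)) × (paths (6, 12) → (10, 13)) = C(18, 6) · C(5, 4) = 18564 · 5 = 92820. Avoidance count = 1144066 − 92820 = 1051246.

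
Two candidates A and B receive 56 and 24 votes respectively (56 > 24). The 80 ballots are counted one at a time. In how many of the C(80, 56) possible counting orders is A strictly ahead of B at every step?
Strict-lead orderings = 64895309128839963280

Total orderings of the 80 votes with 56 for A: C(80, 56) = 162238272822099908200. By the Bertrand ballot formula (Cycle Lemma / reflection principle), the number of orderings in which A is strictly ahead of B throughout is (p − q)/(p + q) · C(p + q, p) = (56 − 24)/(56 + 24) · 162238272822099908200 = 64895309128839963280.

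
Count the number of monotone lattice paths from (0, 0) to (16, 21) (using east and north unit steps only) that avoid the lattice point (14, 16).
Number of paths = 9821898495

Total paths from (0, 0) to (16, 21): C(37, 16) = 12875774670. Paths through (14, 16): (paths (0, 0) → (14, 16)) × (paths (14, 16) → (16, 21)) = C(30, 14) · C(7, 2) = 145422675 · 21 = 3053876175. Avoidance count = 12875774670 − 3053876175 = 9821898495.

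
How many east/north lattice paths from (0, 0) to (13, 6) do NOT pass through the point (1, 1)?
Number of paths = 14756

Total paths from (0, 0) to (13, 6): C(19, 13) = 27132. Paths through (1, 1): (paths (0, 0) → (1, 1)) × (paths (1, 1) → (13, 6)) = C(2, 1) · C(17, 12) = 2 · 6188 = 12376. Avoidance count = 27132 − 12376 = 14756.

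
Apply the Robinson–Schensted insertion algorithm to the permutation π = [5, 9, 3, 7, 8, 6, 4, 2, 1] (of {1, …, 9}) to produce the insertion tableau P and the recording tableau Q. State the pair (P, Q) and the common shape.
P = [1, 4, 8] / [2, 6] / [3] / [5] / [7] / [9];  Q = [1, 2, 5] / [3, 4] / [6] / [7] / [8] / [9];  common shape = (3, 2, 1, 1, 1, 1)

Row-insert the values π_1, π_2, … into P one at a time, bumping the leftmost entry strictly greater than the inserted value down to the next row. The recording tableau Q records, in position (i, j), the step at which that cell was added to P.
  Insert 5 (step 1): P = [5];  Q = [1]
  Insert 9 (step 2): P = [5, 9];  Q = [1, 2]
  Insert 3 (step 3): P = [3, 9] / [5];  Q = [1, 2] / [3]
  Insert 7 (step 4): P = [3, 7] / [5, 9];  Q = [1, 2] / [3, 4]
  Insert 8 (step 5): P = [3, 7, 8] / [5, 9];  Q = [1, 2, 5] / [3, 4]
  Insert 6 (step 6): P = [3, 6, 8] / [5, 7] / [9];  Q = [1, 2, 5] / [3, 4] / [6]
  Insert 4 (step 7): P = [3, 4, 8] / [5, 6] / [7] / [9];  Q = [1, 2, 5] / [3, 4] / [6] / [7]
  Insert 2 (step 8): P = [2, 4, 8] / [3, 6] / [5] / [7] / [9];  Q = [1, 2, 5] / [3, 4] / [6] / [7] / [8]
  Insert 1 (step 9): P = [1, 4, 8] / [2, 6] / [3] / [5] / [7] / [9];  Q = [1, 2, 5] / [3, 4] / [6] / [7] / [8] / [9]
Final shape: (3, 2, 1, 1, 1, 1).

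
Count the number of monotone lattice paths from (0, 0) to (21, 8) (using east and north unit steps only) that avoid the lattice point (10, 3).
Number of paths = 3042897

Total paths from (0, 0) to (21, 8): C(29, 21) = 4292145. Paths through (10, 3): (paths (0, 0) → (10, 3)) × (paths (10, 3) → (21, 8)) = C(13, 10) · C(16, 11) = 286 · 4368 = 1249248. Avoidance count = 4292145 − 1249248 = 3042897.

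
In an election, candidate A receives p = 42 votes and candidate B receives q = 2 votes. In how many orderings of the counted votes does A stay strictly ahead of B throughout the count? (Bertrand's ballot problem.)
Strict-lead orderings = 860

Total orderings of the 44 votes with 42 for A: C(44, 42) = 946. By the Bertrand ballot formula (Cycle Lemma / reflection principle), the number of orderings in which A is strictly ahead of B throughout is (p − q)/(p + q) · C(p + q, p) = (42 − 2)/(42 + 2) · 946 = 860.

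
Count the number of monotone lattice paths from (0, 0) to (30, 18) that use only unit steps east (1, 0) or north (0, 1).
Number of paths = 7309837001104

A monotone lattice path from (0, 0) to (30, 18) consists of 30 east steps and 18 north steps in some order, so it is determined by which 30 of the 48 steps are east. The count is C(48, 30) = 7309837001104.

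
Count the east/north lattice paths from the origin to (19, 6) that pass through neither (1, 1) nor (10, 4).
Number of paths = 78947

Inclusion–exclusion. Total paths: C(25, 19) = 177100. Through P₁: C(2, 1)·C(23, 18) = 67298. Through P₂: C(14, 10)·C(11, 9) = 55055. Since P₁ is strictly southwest of P₂, a monotone path through both must visit P₁ then P₂; paths through both = C(2, 1)·C(12, 9)·C(11, 9) = 24200. Avoid both = 177100 − 67298 − 55055 + 24200 = 78947.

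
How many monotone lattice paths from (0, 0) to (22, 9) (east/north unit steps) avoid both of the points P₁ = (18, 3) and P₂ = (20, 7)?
Number of paths = 14672295

Inclusion–exclusion. Total paths: C(31, 22) = 20160075. Through P₁: C(21, 18)·C(10, 4) = 279300. Through P₂: C(27, 20)·C(4, 2) = 5328180. Since P₁ is strictly southwest of P₂, a monotone path through both must visit P₁ then P₂; paths through both = C(21, 18)·C(6, 2)·C(4, 2) = 119700. Avoid both = 20160075 − 279300 − 5328180 + 119700 = 14672295.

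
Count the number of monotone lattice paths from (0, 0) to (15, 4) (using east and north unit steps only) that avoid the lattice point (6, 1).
Number of paths = 2336

Total paths from (0, 0) to (15, 4): C(19, 15) = 3876. Paths through (6, 1): (paths (0, 0) → (6, 1)) × (paths (6, 1) → (15, 4)) = C(7, 6) · C(12, 9) = 7 · 220 = 1540. Avoidance count = 3876 − 1540 = 2336.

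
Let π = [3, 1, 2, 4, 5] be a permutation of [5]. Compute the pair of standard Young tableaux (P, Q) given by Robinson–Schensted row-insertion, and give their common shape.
P = [1, 2, 4, 5] / [3];  Q = [1, 3, 4, 5] / [2];  common shape = (4, 1)

Row-insert the values π_1, π_2, … into P one at a time, bumping the leftmost entry strictly greater than the inserted value down to the next row. The recording tableau Q records, in position (i, j), the step at which that cell was added to P.
  Insert 3 (step 1): P = [3];  Q = [1]
  Insert 1 (step 2): P = [1] / [3];  Q = [1] / [2]
  Insert 2 (step 3): P = [1, 2] / [3];  Q = [1, 3] / [2]
  Insert 4 (step 4): P = [1, 2, 4] / [3];  Q = [1, 3, 4] / [2]
  Insert 5 (step 5): P = [1, 2, 4, 5] / [3];  Q = [1, 3, 4, 5] / [2]
Final shape: (4, 1).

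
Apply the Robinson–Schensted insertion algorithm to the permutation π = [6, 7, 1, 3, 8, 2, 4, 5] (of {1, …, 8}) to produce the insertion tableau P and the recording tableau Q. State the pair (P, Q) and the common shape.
P = [1, 2, 4, 5] / [3, 7, 8] / [6];  Q = [1, 2, 5, 8] / [3, 4, 7] / [6];  common shape = (4, 3, 1)

Row-insert the values π_1, π_2, … into P one at a time, bumping the leftmost entry strictly greater than the inserted value down to the next row. The recording tableau Q records, in position (i, j), the step at which that cell was added to P.
  Insert 6 (step 1): P = [6];  Q = [1]
  Insert 7 (step 2): P = [6, 7];  Q = [1, 2]
  Insert 1 (step 3): P = [1, 7] / [6];  Q = [1, 2] / [3]
  Insert 3 (step 4): P = [1, 3] / [6, 7];  Q = [1, 2] / [3, 4]
  Insert 8 (step 5): P = [1, 3, 8] / [6, 7];  Q = [1, 2, 5] / [3, 4]
  Insert 2 (step 6): P = [1, 2, 8] / [3, 7] / [6];  Q = [1, 2, 5] / [3, 4] / [6]
  Insert 4 (step 7): P = [1, 2, 4] / [3, 7, 8] / [6];  Q = [1, 2, 5] / [3, 4, 7] / [6]
  Insert 5 (step 8): P = [1, 2, 4, 5] / [3, 7, 8] / [6];  Q = [1, 2, 5, 8] / [3, 4, 7] / [6]
Final shape: (4, 3, 1).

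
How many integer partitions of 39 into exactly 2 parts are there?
p(39, 2 parts) = 19

Partitions of n into exactly k parts are in bijection with partitions of n − k into at most k parts (subtract 1 from each part). So p(39, exactly 2) = p(37, parts ≤ 2). Computing via the recurrence p(m, j) = p(m, j−1) + p(m−j, j) gives 19.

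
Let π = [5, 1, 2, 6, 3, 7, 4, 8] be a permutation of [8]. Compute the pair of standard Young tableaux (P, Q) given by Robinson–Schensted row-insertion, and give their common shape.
P = [1, 2, 3, 4, 8] / [5, 6, 7];  Q = [1, 3, 4, 6, 8] / [2, 5, 7];  common shape = (5, 3)

Row-insert the values π_1, π_2, … into P one at a time, bumping the leftmost entry strictly greater than the inserted value down to the next row. The recording tableau Q records, in position (i, j), the step at which that cell was added to P.
  Insert 5 (step 1): P = [5];  Q = [1]
  Insert 1 (step 2): P = [1] / [5];  Q = [1] / [2]
  Insert 2 (step 3): P = [1, 2] / [5];  Q = [1, 3] / [2]
  Insert 6 (step 4): P = [1, 2, 6] / [5];  Q = [1, 3, 4] / [2]
  Insert 3 (step 5): P = [1, 2, 3] / [5, 6];  Q = [1, 3, 4] / [2, 5]
  Insert 7 (step 6): P = [1, 2, 3, 7] / [5, 6];  Q = [1, 3, 4, 6] / [2, 5]
  Insert 4 (step 7): P = [1, 2, 3, 4] / [5, 6, 7];  Q = [1, 3, 4, 6] / [2, 5, 7]
  Insert 8 (step 8): P = [1, 2, 3, 4, 8] / [5, 6, 7];  Q = [1, 3, 4, 6, 8] / [2, 5, 7]
Final shape: (5, 3).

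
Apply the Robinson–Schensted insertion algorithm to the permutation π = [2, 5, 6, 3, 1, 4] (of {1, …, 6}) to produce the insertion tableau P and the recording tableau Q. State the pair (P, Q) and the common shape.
P = [1, 3, 4] / [2, 6] / [5];  Q = [1, 2, 3] / [4, 6] / [5];  common shape = (3, 2, 1)

Row-insert the values π_1, π_2, … into P one at a time, bumping the leftmost entry strictly greater than the inserted value down to the next row. The recording tableau Q records, in position (i, j), the step at which that cell was added to P.
  Insert 2 (step 1): P = [2];  Q = [1]
  Insert 5 (step 2): P = [2, 5];  Q = [1, 2]
  Insert 6 (step 3): P = [2, 5, 6];  Q = [1, 2, 3]
  Insert 3 (step 4): P = [2, 3, 6] / [5];  Q = [1, 2, 3] / [4]
  Insert 1 (step 5): P = [1, 3, 6] / [2] / [5];  Q = [1, 2, 3] / [4] / [5]
  Insert 4 (step 6): P = [1, 3, 4] / [2, 6] / [5];  Q = [1, 2, 3] / [4, 6] / [5]
Final shape: (3, 2, 1).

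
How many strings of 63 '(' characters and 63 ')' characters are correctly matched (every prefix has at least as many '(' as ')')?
C_63 = 94295850558771979787935384946380125

These balanced parentheses are counted by the Catalan number C_n = (1/(n + 1)) · C(2n, n). For n = 63: C_63 = (1/64) · C(126, 63) = 6034934435761406706427864636568328000/64 = 94295850558771979787935384946380125.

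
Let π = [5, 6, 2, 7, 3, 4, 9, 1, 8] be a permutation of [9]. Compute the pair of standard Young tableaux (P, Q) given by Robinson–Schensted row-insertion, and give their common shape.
P = [1, 3, 4, 8] / [2, 6, 7, 9] / [5];  Q = [1, 2, 4, 7] / [3, 5, 6, 9] / [8];  common shape = (4, 4, 1)

Row-insert the values π_1, π_2, … into P one at a time, bumping the leftmost entry strictly greater than the inserted value down to the next row. The recording tableau Q records, in position (i, j), the step at which that cell was added to P.
  Insert 5 (step 1): P = [5];  Q = [1]
  Insert 6 (step 2): P = [5, 6];  Q = [1, 2]
  Insert 2 (step 3): P = [2, 6] / [5];  Q = [1, 2] / [3]
  Insert 7 (step 4): P = [2, 6, 7] / [5];  Q = [1, 2, 4] / [3]
  Insert 3 (step 5): P = [2, 3, 7] / [5, 6];  Q = [1, 2, 4] / [3, 5]
  Insert 4 (step 6): P = [2, 3, 4] / [5, 6, 7];  Q = [1, 2, 4] / [3, 5, 6]
  Insert 9 (step 7): P = [2, 3, 4, 9] / [5, 6, 7];  Q = [1, 2, 4, 7] / [3, 5, 6]
  Insert 1 (step 8): P = [1, 3, 4, 9] / [2, 6, 7] / [5];  Q = [1, 2, 4, 7] / [3, 5, 6] / [8]
  Insert 8 (step 9): P = [1, 3, 4, 8] / [2, 6, 7, 9] / [5];  Q = [1, 2, 4, 7] / [3, 5, 6, 9] / [8]
Final shape: (4, 4, 1).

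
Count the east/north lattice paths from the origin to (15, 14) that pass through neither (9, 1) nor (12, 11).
Number of paths = 50303080

Inclusion–exclusion. Total paths: C(29, 15) = 77558760. Through P₁: C(10, 9)·C(19, 6) = 271320. Through P₂: C(23, 12)·C(6, 3) = 27041560. Since P₁ is strictly southwest of P₂, a monotone path through both must visit P₁ then P₂; paths through both = C(10, 9)·C(13, 3)·C(6, 3) = 57200. Avoid both = 77558760 − 271320 − 27041560 + 57200 = 50303080.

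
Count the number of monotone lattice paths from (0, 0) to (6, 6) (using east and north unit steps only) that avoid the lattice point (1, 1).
Number of paths = 420

Total paths from (0, 0) to (6, 6): C(12, 6) = 924. Paths through (1, 1): (paths (0, 0) → (1, 1)) × (paths (1, 1) → (6, 6)) = C(2, 1) · C(10, 5) = 2 · 252 = 504. Avoidance count = 924 − 504 = 420.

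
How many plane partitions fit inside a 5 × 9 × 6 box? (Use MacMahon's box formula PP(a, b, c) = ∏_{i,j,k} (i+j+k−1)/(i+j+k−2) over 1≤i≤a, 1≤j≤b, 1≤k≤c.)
PP(5, 9, 6) = 72261531710368

Evaluate the triple product over i = 1..5, j = 1..9, k = 1..6. The factors are (2/1) · (3/2) · (4/3) · (5/4) · (6/5) · (7/6) · (3/2) · (4/3) · … (270 factors total). The numerators and denominators telescope so the product is an integer; carrying out the multiplication exactly gives PP(5, 9, 6) = 72261531710368.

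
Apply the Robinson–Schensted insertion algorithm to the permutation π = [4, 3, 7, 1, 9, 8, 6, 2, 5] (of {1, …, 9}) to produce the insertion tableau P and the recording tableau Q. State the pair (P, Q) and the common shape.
P = [1, 2, 5] / [3, 6, 8] / [4, 7] / [9];  Q = [1, 3, 5] / [2, 6, 9] / [4, 7] / [8];  common shape = (3, 3, 2, 1)

Row-insert the values π_1, π_2, … into P one at a time, bumping the leftmost entry strictly greater than the inserted value down to the next row. The recording tableau Q records, in position (i, j), the step at which that cell was added to P.
  Insert 4 (step 1): P = [4];  Q = [1]
  Insert 3 (step 2): P = [3] / [4];  Q = [1] / [2]
  Insert 7 (step 3): P = [3, 7] / [4];  Q = [1, 3] / [2]
  Insert 1 (step 4): P = [1, 7] / [3] / [4];  Q = [1, 3] / [2] / [4]
  Insert 9 (step 5): P = [1, 7, 9] / [3] / [4];  Q = [1, 3, 5] / [2] / [4]
  Insert 8 (step 6): P = [1, 7, 8] / [3, 9] / [4];  Q = [1, 3, 5] / [2, 6] / [4]
  Insert 6 (step 7): P = [1, 6, 8] / [3, 7] / [4, 9];  Q = [1, 3, 5] / [2, 6] / [4, 7]
  Insert 2 (step 8): P = [1, 2, 8] / [3, 6] / [4, 7] / [9];  Q = [1, 3, 5] / [2, 6] / [4, 7] / [8]
  Insert 5 (step 9): P = [1, 2, 5] / [3, 6, 8] / [4, 7] / [9];  Q = [1, 3, 5] / [2, 6, 9] / [4, 7] / [8]
Final shape: (3, 3, 2, 1).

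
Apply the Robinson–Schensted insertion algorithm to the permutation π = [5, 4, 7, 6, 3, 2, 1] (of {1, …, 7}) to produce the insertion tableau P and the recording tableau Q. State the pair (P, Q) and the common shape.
P = [1, 6] / [2, 7] / [3] / [4] / [5];  Q = [1, 3] / [2, 4] / [5] / [6] / [7];  common shape = (2, 2, 1, 1, 1)

Row-insert the values π_1, π_2, … into P one at a time, bumping the leftmost entry strictly greater than the inserted value down to the next row. The recording tableau Q records, in position (i, j), the step at which that cell was added to P.
  Insert 5 (step 1): P = [5];  Q = [1]
  Insert 4 (step 2): P = [4] / [5];  Q = [1] / [2]
  Insert 7 (step 3): P = [4, 7] / [5];  Q = [1, 3] / [2]
  Insert 6 (step 4): P = [4, 6] / [5, 7];  Q = [1, 3] / [2, 4]
  Insert 3 (step 5): P = [3, 6] / [4, 7] / [5];  Q = [1, 3] / [2, 4] / [5]
  Insert 2 (step 6): P = [2, 6] / [3, 7] / [4] / [5];  Q = [1, 3] / [2, 4] / [5] / [6]
  Insert 1 (step 7): P = [1, 6] / [2, 7] / [3] / [4] / [5];  Q = [1, 3] / [2, 4] / [5] / [6] / [7]
Final shape: (2, 2, 1, 1, 1).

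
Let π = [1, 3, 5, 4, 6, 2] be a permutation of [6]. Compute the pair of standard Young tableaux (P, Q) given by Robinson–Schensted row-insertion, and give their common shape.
P = [1, 2, 4, 6] / [3] / [5];  Q = [1, 2, 3, 5] / [4] / [6];  common shape = (4, 1, 1)

Row-insert the values π_1, π_2, … into P one at a time, bumping the leftmost entry strictly greater than the inserted value down to the next row. The recording tableau Q records, in position (i, j), the step at which that cell was added to P.
  Insert 1 (step 1): P = [1];  Q = [1]
  Insert 3 (step 2): P = [1, 3];  Q = [1, 2]
  Insert 5 (step 3): P = [1, 3, 5];  Q = [1, 2, 3]
  Insert 4 (step 4): P = [1, 3, 4] / [5];  Q = [1, 2, 3] / [4]
  Insert 6 (step 5): P = [1, 3, 4, 6] / [5];  Q = [1, 2, 3, 5] / [4]
  Insert 2 (step 6): P = [1, 2, 4, 6] / [3] / [5];  Q = [1, 2, 3, 5] / [4] / [6]
Final shape: (4, 1, 1).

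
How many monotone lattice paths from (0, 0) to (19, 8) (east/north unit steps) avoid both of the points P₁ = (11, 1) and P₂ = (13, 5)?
Number of paths = 1438263

Inclusion–exclusion. Total paths: C(27, 19) = 2220075. Through P₁: C(12, 11)·C(15, 8) = 77220. Through P₂: C(18, 13)·C(9, 6) = 719712. Since P₁ is strictly southwest of P₂, a monotone path through both must visit P₁ then P₂; paths through both = C(12, 11)·C(6, 2)·C(9, 6) = 15120. Avoid both = 2220075 − 77220 − 719712 + 15120 = 1438263.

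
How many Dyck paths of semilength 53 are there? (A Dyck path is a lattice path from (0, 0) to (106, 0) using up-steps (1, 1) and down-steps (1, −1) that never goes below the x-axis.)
C_53 = 116157871455782434250553845880

These Dyck paths are counted by the Catalan number C_n = (1/(n + 1)) · C(2n, n). For n = 53: C_53 = (1/54) · C(106, 53) = 6272525058612251449529907677520/54 = 116157871455782434250553845880.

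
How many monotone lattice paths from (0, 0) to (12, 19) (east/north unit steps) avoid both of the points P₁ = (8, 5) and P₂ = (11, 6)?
Number of paths = 137081113

Inclusion–exclusion. Total paths: C(31, 12) = 141120525. Through P₁: C(13, 8)·C(18, 4) = 3938220. Through P₂: C(17, 11)·C(14, 1) = 173264. Since P₁ is strictly southwest of P₂, a monotone path through both must visit P₁ then P₂; paths through both = C(13, 8)·C(4, 3)·C(14, 1) = 72072. Avoid both = 141120525 − 3938220 − 173264 + 72072 = 137081113.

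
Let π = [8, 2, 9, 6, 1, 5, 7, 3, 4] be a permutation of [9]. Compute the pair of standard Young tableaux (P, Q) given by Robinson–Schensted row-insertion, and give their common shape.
P = [1, 3, 4] / [2, 5, 7] / [6, 9] / [8];  Q = [1, 3, 7] / [2, 4, 9] / [5, 6] / [8];  common shape = (3, 3, 2, 1)

Row-insert the values π_1, π_2, … into P one at a time, bumping the leftmost entry strictly greater than the inserted value down to the next row. The recording tableau Q records, in position (i, j), the step at which that cell was added to P.
  Insert 8 (step 1): P = [8];  Q = [1]
  Insert 2 (step 2): P = [2] / [8];  Q = [1] / [2]
  Insert 9 (step 3): P = [2, 9] / [8];  Q = [1, 3] / [2]
  Insert 6 (step 4): P = [2, 6] / [8, 9];  Q = [1, 3] / [2, 4]
  Insert 1 (step 5): P = [1, 6] / [2, 9] / [8];  Q = [1, 3] / [2, 4] / [5]
  Insert 5 (step 6): P = [1, 5] / [2, 6] / [8, 9];  Q = [1, 3] / [2, 4] / [5, 6]
  Insert 7 (step 7): P = [1, 5, 7] / [2, 6] / [8, 9];  Q = [1, 3, 7] / [2, 4] / [5, 6]
  Insert 3 (step 8): P = [1, 3, 7] / [2, 5] / [6, 9] / [8];  Q = [1, 3, 7] / [2, 4] / [5, 6] / [8]
  Insert 4 (step 9): P = [1, 3, 4] / [2, 5, 7] / [6, 9] / [8];  Q = [1, 3, 7] / [2, 4, 9] / [5, 6] / [8]
Final shape: (3, 3, 2, 1).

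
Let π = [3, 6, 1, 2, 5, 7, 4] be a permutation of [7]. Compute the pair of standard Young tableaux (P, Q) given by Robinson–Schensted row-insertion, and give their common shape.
P = [1, 2, 4, 7] / [3, 5] / [6];  Q = [1, 2, 5, 6] / [3, 4] / [7];  common shape = (4, 2, 1)

Row-insert the values π_1, π_2, … into P one at a time, bumping the leftmost entry strictly greater than the inserted value down to the next row. The recording tableau Q records, in position (i, j), the step at which that cell was added to P.
  Insert 3 (step 1): P = [3];  Q = [1]
  Insert 6 (step 2): P = [3, 6];  Q = [1, 2]
  Insert 1 (step 3): P = [1, 6] / [3];  Q = [1, 2] / [3]
  Insert 2 (step 4): P = [1, 2] / [3, 6];  Q = [1, 2] / [3, 4]
  Insert 5 (step 5): P = [1, 2, 5] / [3, 6];  Q = [1, 2, 5] / [3, 4]
  Insert 7 (step 6): P = [1, 2, 5, 7] / [3, 6];  Q = [1, 2, 5, 6] / [3, 4]
  Insert 4 (step 7): P = [1, 2, 4, 7] / [3, 5] / [6];  Q = [1, 2, 5, 6] / [3, 4] / [7]
Final shape: (4, 2, 1).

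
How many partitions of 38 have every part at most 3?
p(38, parts ≤ 3) = 140

Use the recurrence p(n, m) = p(n, m−1) + p(n−m, m): either the largest part is < m (count p(n, m−1)) or the largest part is exactly m (remove one copy of m, count p(n−m, m)). With p(0, ·) = 1 this gives p(38, parts ≤ 3) = 140. (By conjugating Young diagrams, this also counts partitions of 38 into at most 3 parts.)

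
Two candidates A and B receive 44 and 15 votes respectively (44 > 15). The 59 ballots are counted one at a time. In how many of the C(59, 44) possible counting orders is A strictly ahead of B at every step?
Strict-lead orderings = 19609685422740

Total orderings of the 59 votes with 44 for A: C(59, 44) = 39895566894540. By the Bertrand ballot formula (Cycle Lemma / reflection principle), the number of orderings in which A is strictly ahead of B throughout is (p − q)/(p + q) · C(p + q, p) = (44 − 15)/(44 + 15) · 39895566894540 = 19609685422740.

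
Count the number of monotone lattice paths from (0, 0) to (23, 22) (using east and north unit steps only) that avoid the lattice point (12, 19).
Number of paths = 4065347492700

Total paths from (0, 0) to (23, 22): C(45, 23) = 4116715363800. Paths through (12, 19): (paths (0, 0) → (12, 19)) × (paths (12, 19) → (23, 22)) = C(31, 12) · C(14, 11) = 141120525 · 364 = 51367871100. Avoidance count = 4116715363800 − 51367871100 = 4065347492700.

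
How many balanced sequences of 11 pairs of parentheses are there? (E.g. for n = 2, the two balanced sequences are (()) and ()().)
C_11 = 58786

These balanced parentheses are counted by the Catalan number C_n = (1/(n + 1)) · C(2n, n). For n = 11: C_11 = (1/12) · C(22, 11) = 705432/12 = 58786.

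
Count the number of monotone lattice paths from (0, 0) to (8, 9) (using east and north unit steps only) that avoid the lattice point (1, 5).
Number of paths = 22330

Total paths from (0, 0) to (8, 9): C(17, 8) = 24310. Paths through (1, 5): (paths (0, 0) → (1, 5)) × (paths (1, 5) → (8, 9)) = C(6, 1) · C(11, 7) = 6 · 330 = 1980. Avoidance count = 24310 − 1980 = 22330.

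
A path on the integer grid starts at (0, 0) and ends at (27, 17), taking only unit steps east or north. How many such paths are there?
Number of paths = 686353797976

A monotone lattice path from (0, 0) to (27, 17) consists of 27 east steps and 17 north steps in some order, so it is determined by which 27 of the 44 steps are east. The count is C(44, 27) = 686353797976.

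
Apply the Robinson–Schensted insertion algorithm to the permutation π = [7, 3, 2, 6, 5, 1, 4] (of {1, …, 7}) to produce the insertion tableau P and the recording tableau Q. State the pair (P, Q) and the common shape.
P = [1, 4] / [2, 5] / [3, 6] / [7];  Q = [1, 4] / [2, 5] / [3, 7] / [6];  common shape = (2, 2, 2, 1)

Row-insert the values π_1, π_2, … into P one at a time, bumping the leftmost entry strictly greater than the inserted value down to the next row. The recording tableau Q records, in position (i, j), the step at which that cell was added to P.
  Insert 7 (step 1): P = [7];  Q = [1]
  Insert 3 (step 2): P = [3] / [7];  Q = [1] / [2]
  Insert 2 (step 3): P = [2] / [3] / [7];  Q = [1] / [2] / [3]
  Insert 6 (step 4): P = [2, 6] / [3] / [7];  Q = [1, 4] / [2] / [3]
  Insert 5 (step 5): P = [2, 5] / [3, 6] / [7];  Q = [1, 4] / [2, 5] / [3]
  Insert 1 (step 6): P = [1, 5] / [2, 6] / [3] / [7];  Q = [1, 4] / [2, 5] / [3] / [6]
  Insert 4 (step 7): P = [1, 4] / [2, 5] / [3, 6] / [7];  Q = [1, 4] / [2, 5] / [3, 7] / [6]
Final shape: (2, 2, 2, 1).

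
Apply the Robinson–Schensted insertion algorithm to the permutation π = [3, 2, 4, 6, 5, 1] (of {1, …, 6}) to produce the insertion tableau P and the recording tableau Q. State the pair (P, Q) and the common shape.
P = [1, 4, 5] / [2, 6] / [3];  Q = [1, 3, 4] / [2, 5] / [6];  common shape = (3, 2, 1)

Row-insert the values π_1, π_2, … into P one at a time, bumping the leftmost entry strictly greater than the inserted value down to the next row. The recording tableau Q records, in position (i, j), the step at which that cell was added to P.
  Insert 3 (step 1): P = [3];  Q = [1]
  Insert 2 (step 2): P = [2] / [3];  Q = [1] / [2]
  Insert 4 (step 3): P = [2, 4] / [3];  Q = [1, 3] / [2]
  Insert 6 (step 4): P = [2, 4, 6] / [3];  Q = [1, 3, 4] / [2]
  Insert 5 (step 5): P = [2, 4, 5] / [3, 6];  Q = [1, 3, 4] / [2, 5]
  Insert 1 (step 6): P = [1, 4, 5] / [2, 6] / [3];  Q = [1, 3, 4] / [2, 5] / [6]
Final shape: (3, 2, 1).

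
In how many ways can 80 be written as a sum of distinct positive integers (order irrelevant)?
q(80) = 77312

A partition into distinct parts is a strictly decreasing sequence summing to n. The recurrence d(n, m) = d(n, m−1) + d(n−m, m−1) (use part m at most once) with q(n) = d(n, n) gives q(80) = 77312. (Euler's theorem: # distinct-part partitions = # odd-part partitions.)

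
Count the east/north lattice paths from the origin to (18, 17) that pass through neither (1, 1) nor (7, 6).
Number of paths = 1645259286

Inclusion–exclusion. Total paths: C(35, 18) = 4537567650. Through P₁: C(2, 1)·C(33, 17) = 2333606220. Through P₂: C(13, 7)·C(22, 11) = 1210521312. Since P₁ is strictly southwest of P₂, a monotone path through both must visit P₁ then P₂; paths through both = C(2, 1)·C(11, 6)·C(22, 11) = 651819168. Avoid both = 4537567650 − 2333606220 − 1210521312 + 651819168 = 1645259286.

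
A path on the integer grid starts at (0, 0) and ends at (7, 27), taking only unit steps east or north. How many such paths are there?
Number of paths = 5379616

A monotone lattice path from (0, 0) to (7, 27) consists of 7 east steps and 27 north steps in some order, so it is determined by which 7 of the 34 steps are east. The count is C(34, 7) = 5379616.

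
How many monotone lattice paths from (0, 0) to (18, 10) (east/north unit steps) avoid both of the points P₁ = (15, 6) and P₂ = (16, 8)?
Number of paths = 7787796

Inclusion–exclusion. Total paths: C(28, 18) = 13123110. Through P₁: C(21, 15)·C(7, 3) = 1899240. Through P₂: C(24, 16)·C(4, 2) = 4412826. Since P₁ is strictly southwest of P₂, a monotone path through both must visit P₁ then P₂; paths through both = C(21, 15)·C(3, 1)·C(4, 2) = 976752. Avoid both = 13123110 − 1899240 − 4412826 + 976752 = 7787796.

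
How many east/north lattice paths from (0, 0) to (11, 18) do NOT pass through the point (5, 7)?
Number of paths = 24795498

Total paths from (0, 0) to (11, 18): C(29, 11) = 34597290. Paths through (5, 7): (paths (0, 0) → (5, 7)) × (paths (5, 7) → (11, 18)) = C(12, 5) · C(17, 6) = 792 · 12376 = 9801792. Avoidance count = 34597290 − 9801792 = 24795498.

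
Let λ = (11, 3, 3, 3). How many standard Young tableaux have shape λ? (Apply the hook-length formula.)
# SYT of shape (11, 3, 3, 3) = 3197700

Hook-length formula: f^λ = n! / Π hook(c), product over all cells c of the Young diagram. For λ = (11, 3, 3, 3), n = 20 boxes. Hook lengths by row (left-to-right, top-to-bottom): [14, 13, 12, 8, 7, 6, 5, 4, 3, 2, 1]; [5, 4, 3]; [4, 3, 2]; [3, 2, 1]. Product of hooks = 760828723200. So f^λ = 20! / 760828723200 = 2432902008176640000 / 760828723200 = 3197700.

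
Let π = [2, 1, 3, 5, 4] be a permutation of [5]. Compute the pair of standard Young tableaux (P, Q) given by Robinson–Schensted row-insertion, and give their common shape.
P = [1, 3, 4] / [2, 5];  Q = [1, 3, 4] / [2, 5];  common shape = (3, 2)

Row-insert the values π_1, π_2, … into P one at a time, bumping the leftmost entry strictly greater than the inserted value down to the next row. The recording tableau Q records, in position (i, j), the step at which that cell was added to P.
  Insert 2 (step 1): P = [2];  Q = [1]
  Insert 1 (step 2): P = [1] / [2];  Q = [1] / [2]
  Insert 3 (step 3): P = [1, 3] / [2];  Q = [1, 3] / [2]
  Insert 5 (step 4): P = [1, 3, 5] / [2];  Q = [1, 3, 4] / [2]
  Insert 4 (step 5): P = [1, 3, 4] / [2, 5];  Q = [1, 3, 4] / [2, 5]
Final shape: (3, 2).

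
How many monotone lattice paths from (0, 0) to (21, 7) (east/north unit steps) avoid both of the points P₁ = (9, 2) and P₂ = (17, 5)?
Number of paths = 584815

Inclusion–exclusion. Total paths: C(28, 21) = 1184040. Through P₁: C(11, 9)·C(17, 12) = 340340. Through P₂: C(22, 17)·C(6, 4) = 395010. Since P₁ is strictly southwest of P₂, a monotone path through both must visit P₁ then P₂; paths through both = C(11, 9)·C(11, 8)·C(6, 4) = 136125. Avoid both = 1184040 − 340340 − 395010 + 136125 = 584815.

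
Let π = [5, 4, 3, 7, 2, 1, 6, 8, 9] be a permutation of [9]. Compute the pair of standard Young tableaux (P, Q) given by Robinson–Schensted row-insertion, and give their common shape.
P = [1, 6, 8, 9] / [2, 7] / [3] / [4] / [5];  Q = [1, 4, 8, 9] / [2, 7] / [3] / [5] / [6];  common shape = (4, 2, 1, 1, 1)

Row-insert the values π_1, π_2, … into P one at a time, bumping the leftmost entry strictly greater than the inserted value down to the next row. The recording tableau Q records, in position (i, j), the step at which that cell was added to P.
  Insert 5 (step 1): P = [5];  Q = [1]
  Insert 4 (step 2): P = [4] / [5];  Q = [1] / [2]
  Insert 3 (step 3): P = [3] / [4] / [5];  Q = [1] / [2] / [3]
  Insert 7 (step 4): P = [3, 7] / [4] / [5];  Q = [1, 4] / [2] / [3]
  Insert 2 (step 5): P = [2, 7] / [3] / [4] / [5];  Q = [1, 4] / [2] / [3] / [5]
  Insert 1 (step 6): P = [1, 7] / [2] / [3] / [4] / [5];  Q = [1, 4] / [2] / [3] / [5] / [6]
  Insert 6 (step 7): P = [1, 6] / [2, 7] / [3] / [4] / [5];  Q = [1, 4] / [2, 7] / [3] / [5] / [6]
  Insert 8 (step 8): P = [1, 6, 8] / [2, 7] / [3] / [4] / [5];  Q = [1, 4, 8] / [2, 7] / [3] / [5] / [6]
  Insert 9 (step 9): P = [1, 6, 8, 9] / [2, 7] / [3] / [4] / [5];  Q = [1, 4, 8, 9] / [2, 7] / [3] / [5] / [6]
Final shape: (4, 2, 1, 1, 1).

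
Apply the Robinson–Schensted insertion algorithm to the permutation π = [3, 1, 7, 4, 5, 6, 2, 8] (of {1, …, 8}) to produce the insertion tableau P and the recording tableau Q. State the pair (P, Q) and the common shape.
P = [1, 2, 5, 6, 8] / [3, 4] / [7];  Q = [1, 3, 5, 6, 8] / [2, 4] / [7];  common shape = (5, 2, 1)

Row-insert the values π_1, π_2, … into P one at a time, bumping the leftmost entry strictly greater than the inserted value down to the next row. The recording tableau Q records, in position (i, j), the step at which that cell was added to P.
  Insert 3 (step 1): P = [3];  Q = [1]
  Insert 1 (step 2): P = [1] / [3];  Q = [1] / [2]
  Insert 7 (step 3): P = [1, 7] / [3];  Q = [1, 3] / [2]
  Insert 4 (step 4): P = [1, 4] / [3, 7];  Q = [1, 3] / [2, 4]
  Insert 5 (step 5): P = [1, 4, 5] / [3, 7];  Q = [1, 3, 5] / [2, 4]
  Insert 6 (step 6): P = [1, 4, 5, 6] / [3, 7];  Q = [1, 3, 5, 6] / [2, 4]
  Insert 2 (step 7): P = [1, 2, 5, 6] / [3, 4] / [7];  Q = [1, 3, 5, 6] / [2, 4] / [7]
  Insert 8 (step 8): P = [1, 2, 5, 6, 8] / [3, 4] / [7];  Q = [1, 3, 5, 6, 8] / [2, 4] / [7]
Final shape: (5, 2, 1).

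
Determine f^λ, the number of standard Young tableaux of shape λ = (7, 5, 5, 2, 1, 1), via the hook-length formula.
# SYT of shape (7, 5, 5, 2, 1, 1) = 452652200

Hook-length formula: f^λ = n! / Π hook(c), product over all cells c of the Young diagram. For λ = (7, 5, 5, 2, 1, 1), n = 21 boxes. Hook lengths by row (left-to-right, top-to-bottom): [12, 9, 7, 6, 5, 2, 1]; [9, 6, 4, 3, 2]; [8, 5, 3, 2, 1]; [4, 1]; [2]; [1]. Product of hooks = 112870195200. So f^λ = 21! / 112870195200 = 51090942171709440000 / 112870195200 = 452652200.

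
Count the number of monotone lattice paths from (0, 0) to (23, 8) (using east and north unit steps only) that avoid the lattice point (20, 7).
Number of paths = 4336605

Total paths from (0, 0) to (23, 8): C(31, 23) = 7888725. Paths through (20, 7): (paths (0, 0) → (20, 7)) × (paths (20, 7) → (23, 8)) = C(27, 20) · C(4, 3) = 888030 · 4 = 3552120. Avoidance count = 7888725 − 3552120 = 4336605.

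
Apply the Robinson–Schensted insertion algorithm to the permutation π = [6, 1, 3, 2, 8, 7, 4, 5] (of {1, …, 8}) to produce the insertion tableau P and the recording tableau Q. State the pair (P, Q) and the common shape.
P = [1, 2, 4, 5] / [3, 7] / [6, 8];  Q = [1, 3, 5, 8] / [2, 6] / [4, 7];  common shape = (4, 2, 2)

Row-insert the values π_1, π_2, … into P one at a time, bumping the leftmost entry strictly greater than the inserted value down to the next row. The recording tableau Q records, in position (i, j), the step at which that cell was added to P.
  Insert 6 (step 1): P = [6];  Q = [1]
  Insert 1 (step 2): P = [1] / [6];  Q = [1] / [2]
  Insert 3 (step 3): P = [1, 3] / [6];  Q = [1, 3] / [2]
  Insert 2 (step 4): P = [1, 2] / [3] / [6];  Q = [1, 3] / [2] / [4]
  Insert 8 (step 5): P = [1, 2, 8] / [3] / [6];  Q = [1, 3, 5] / [2] / [4]
  Insert 7 (step 6): P = [1, 2, 7] / [3, 8] / [6];  Q = [1, 3, 5] / [2, 6] / [4]
  Insert 4 (step 7): P = [1, 2, 4] / [3, 7] / [6, 8];  Q = [1, 3, 5] / [2, 6] / [4, 7]
  Insert 5 (step 8): P = [1, 2, 4, 5] / [3, 7] / [6, 8];  Q = [1, 3, 5, 8] / [2, 6] / [4, 7]
Final shape: (4, 2, 2).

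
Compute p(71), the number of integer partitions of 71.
p(71) = 4697205

Compute p(n) via the recurrence p(n, m) = p(n, m−1) + p(n−m, m), where p(n, m) counts partitions of n with all parts ≤ m and p(n) = p(n, n). The base cases are p(0, m) = 1 and p(n, 0) = 0 for n > 0. Filling the table yields p(71) = 4697205. (Euler's pentagonal recurrence is an alternative.)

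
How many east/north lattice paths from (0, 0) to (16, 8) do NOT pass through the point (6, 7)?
Number of paths = 716595

Total paths from (0, 0) to (16, 8): C(24, 16) = 735471. Paths through (6, 7): (paths (0, 0) → (6, 7)) × (paths (6, 7) → (16, 8)) = C(13, 6) · C(11, 10) = 1716 · 11 = 18876. Avoidance count = 735471 − 18876 = 716595.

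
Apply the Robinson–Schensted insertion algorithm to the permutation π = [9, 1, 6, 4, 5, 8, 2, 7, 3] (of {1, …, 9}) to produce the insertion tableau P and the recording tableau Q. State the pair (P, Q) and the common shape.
P = [1, 2, 3, 7] / [4, 5] / [6, 8] / [9];  Q = [1, 3, 5, 6] / [2, 8] / [4, 9] / [7];  common shape = (4, 2, 2, 1)

Row-insert the values π_1, π_2, … into P one at a time, bumping the leftmost entry strictly greater than the inserted value down to the next row. The recording tableau Q records, in position (i, j), the step at which that cell was added to P.
  Insert 9 (step 1): P = [9];  Q = [1]
  Insert 1 (step 2): P = [1] / [9];  Q = [1] / [2]
  Insert 6 (step 3): P = [1, 6] / [9];  Q = [1, 3] / [2]
  Insert 4 (step 4): P = [1, 4] / [6] / [9];  Q = [1, 3] / [2] / [4]
  Insert 5 (step 5): P = [1, 4, 5] / [6] / [9];  Q = [1, 3, 5] / [2] / [4]
  Insert 8 (step 6): P = [1, 4, 5, 8] / [6] / [9];  Q = [1, 3, 5, 6] / [2] / [4]
  Insert 2 (step 7): P = [1, 2, 5, 8] / [4] / [6] / [9];  Q = [1, 3, 5, 6] / [2] / [4] / [7]
  Insert 7 (step 8): P = [1, 2, 5, 7] / [4, 8] / [6] / [9];  Q = [1, 3, 5, 6] / [2, 8] / [4] / [7]
  Insert 3 (step 9): P = [1, 2, 3, 7] / [4, 5] / [6, 8] / [9];  Q = [1, 3, 5, 6] / [2, 8] / [4, 9] / [7]
Final shape: (4, 2, 2, 1).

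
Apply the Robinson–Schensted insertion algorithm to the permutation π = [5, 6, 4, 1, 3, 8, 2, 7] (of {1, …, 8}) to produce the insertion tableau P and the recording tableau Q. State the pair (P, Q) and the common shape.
P = [1, 2, 7] / [3, 6, 8] / [4] / [5];  Q = [1, 2, 6] / [3, 5, 8] / [4] / [7];  common shape = (3, 3, 1, 1)

Row-insert the values π_1, π_2, … into P one at a time, bumping the leftmost entry strictly greater than the inserted value down to the next row. The recording tableau Q records, in position (i, j), the step at which that cell was added to P.
  Insert 5 (step 1): P = [5];  Q = [1]
  Insert 6 (step 2): P = [5, 6];  Q = [1, 2]
  Insert 4 (step 3): P = [4, 6] / [5];  Q = [1, 2] / [3]
  Insert 1 (step 4): P = [1, 6] / [4] / [5];  Q = [1, 2] / [3] / [4]
  Insert 3 (step 5): P = [1, 3] / [4, 6] / [5];  Q = [1, 2] / [3, 5] / [4]
  Insert 8 (step 6): P = [1, 3, 8] / [4, 6] / [5];  Q = [1, 2, 6] / [3, 5] / [4]
  Insert 2 (step 7): P = [1, 2, 8] / [3, 6] / [4] / [5];  Q = [1, 2, 6] / [3, 5] / [4] / [7]
  Insert 7 (step 8): P = [1, 2, 7] / [3, 6, 8] / [4] / [5];  Q = [1, 2, 6] / [3, 5, 8] / [4] / [7]
Final shape: (3, 3, 1, 1).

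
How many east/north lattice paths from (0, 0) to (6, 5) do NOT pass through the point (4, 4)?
Number of paths = 252

Total paths from (0, 0) to (6, 5): C(11, 6) = 462. Paths through (4, 4): (paths (0, 0) → (4, 4)) × (paths (4, 4) → (6, 5)) = C(8, 4) · C(3, 2) = 70 · 3 = 210. Avoidance count = 462 − 210 = 252.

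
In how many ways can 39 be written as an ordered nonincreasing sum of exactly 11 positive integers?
p(39, 11 parts) = 2812

Partitions of n into exactly k parts are in bijection with partitions of n − k into at most k parts (subtract 1 from each part). So p(39, exactly 11) = p(28, parts ≤ 11). Computing via the recurrence p(m, j) = p(m, j−1) + p(m−j, j) gives 2812.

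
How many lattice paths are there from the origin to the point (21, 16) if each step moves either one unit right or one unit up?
Number of paths = 12875774670

A monotone lattice path from (0, 0) to (21, 16) consists of 21 east steps and 16 north steps in some order, so it is determined by which 21 of the 37 steps are east. The count is C(37, 21) = 12875774670.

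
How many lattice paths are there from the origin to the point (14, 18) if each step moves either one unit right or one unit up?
Number of paths = 471435600

A monotone lattice path from (0, 0) to (14, 18) consists of 14 east steps and 18 north steps in some order, so it is determined by which 14 of the 32 steps are east. The count is C(32, 14) = 471435600.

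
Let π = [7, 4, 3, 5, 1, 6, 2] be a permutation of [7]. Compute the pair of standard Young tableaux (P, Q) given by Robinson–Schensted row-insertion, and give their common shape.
P = [1, 2, 6] / [3, 5] / [4] / [7];  Q = [1, 4, 6] / [2, 7] / [3] / [5];  common shape = (3, 2, 1, 1)

Row-insert the values π_1, π_2, … into P one at a time, bumping the leftmost entry strictly greater than the inserted value down to the next row. The recording tableau Q records, in position (i, j), the step at which that cell was added to P.
  Insert 7 (step 1): P = [7];  Q = [1]
  Insert 4 (step 2): P = [4] / [7];  Q = [1] / [2]
  Insert 3 (step 3): P = [3] / [4] / [7];  Q = [1] / [2] / [3]
  Insert 5 (step 4): P = [3, 5] / [4] / [7];  Q = [1, 4] / [2] / [3]
  Insert 1 (step 5): P = [1, 5] / [3] / [4] / [7];  Q = [1, 4] / [2] / [3] / [5]
  Insert 6 (step 6): P = [1, 5, 6] / [3] / [4] / [7];  Q = [1, 4, 6] / [2] / [3] / [5]
  Insert 2 (step 7): P = [1, 2, 6] / [3, 5] / [4] / [7];  Q = [1, 4, 6] / [2, 7] / [3] / [5]
Final shape: (3, 2, 1, 1).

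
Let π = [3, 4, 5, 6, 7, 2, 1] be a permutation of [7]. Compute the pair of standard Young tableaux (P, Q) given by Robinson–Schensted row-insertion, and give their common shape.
P = [1, 4, 5, 6, 7] / [2] / [3];  Q = [1, 2, 3, 4, 5] / [6] / [7];  common shape = (5, 1, 1)

Row-insert the values π_1, π_2, … into P one at a time, bumping the leftmost entry strictly greater than the inserted value down to the next row. The recording tableau Q records, in position (i, j), the step at which that cell was added to P.
  Insert 3 (step 1): P = [3];  Q = [1]
  Insert 4 (step 2): P = [3, 4];  Q = [1, 2]
  Insert 5 (step 3): P = [3, 4, 5];  Q = [1, 2, 3]
  Insert 6 (step 4): P = [3, 4, 5, 6];  Q = [1, 2, 3, 4]
  Insert 7 (step 5): P = [3, 4, 5, 6, 7];  Q = [1, 2, 3, 4, 5]
  Insert 2 (step 6): P = [2, 4, 5, 6, 7] / [3];  Q = [1, 2, 3, 4, 5] / [6]
  Insert 1 (step 7): P = [1, 4, 5, 6, 7] / [2] / [3];  Q = [1, 2, 3, 4, 5] / [6] / [7]
Final shape: (5, 1, 1).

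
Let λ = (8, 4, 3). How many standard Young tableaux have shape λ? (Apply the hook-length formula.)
# SYT of shape (8, 4, 3) = 35035

Hook-length formula: f^λ = n! / Π hook(c), product over all cells c of the Young diagram. For λ = (8, 4, 3), n = 15 boxes. Hook lengths by row (left-to-right, top-to-bottom): [10, 9, 8, 6, 4, 3, 2, 1]; [5, 4, 3, 1]; [3, 2, 1]. Product of hooks = 37324800. So f^λ = 15! / 37324800 = 1307674368000 / 37324800 = 35035.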